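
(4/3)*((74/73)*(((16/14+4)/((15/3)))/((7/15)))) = 2.98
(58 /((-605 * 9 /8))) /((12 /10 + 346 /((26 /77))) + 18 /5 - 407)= -3016 /22031559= -0.00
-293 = -293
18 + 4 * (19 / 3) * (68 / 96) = 647 / 18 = 35.94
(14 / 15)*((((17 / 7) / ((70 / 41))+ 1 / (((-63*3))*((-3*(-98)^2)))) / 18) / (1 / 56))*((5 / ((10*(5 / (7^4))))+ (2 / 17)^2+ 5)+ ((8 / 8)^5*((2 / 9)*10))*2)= 251393655961577 / 243889592625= 1030.77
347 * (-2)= -694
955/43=22.21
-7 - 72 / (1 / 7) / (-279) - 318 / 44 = -8471 / 682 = -12.42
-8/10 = -4/5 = -0.80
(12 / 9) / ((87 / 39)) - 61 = -5255 / 87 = -60.40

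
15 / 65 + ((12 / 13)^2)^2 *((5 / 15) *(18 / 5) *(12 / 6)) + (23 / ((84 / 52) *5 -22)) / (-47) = 2439860704 / 1214842135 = 2.01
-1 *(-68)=68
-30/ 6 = -5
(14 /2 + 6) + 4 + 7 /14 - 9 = 17 /2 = 8.50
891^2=793881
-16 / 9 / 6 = -8 / 27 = -0.30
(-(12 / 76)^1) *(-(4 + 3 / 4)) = 3 / 4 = 0.75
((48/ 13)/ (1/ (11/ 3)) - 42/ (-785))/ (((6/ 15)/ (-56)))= -3883768/ 2041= -1902.88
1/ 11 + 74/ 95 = 909/ 1045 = 0.87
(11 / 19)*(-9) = -99 / 19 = -5.21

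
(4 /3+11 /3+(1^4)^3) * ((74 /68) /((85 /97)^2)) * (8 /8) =1044399 /122825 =8.50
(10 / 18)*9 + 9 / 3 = 8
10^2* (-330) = -33000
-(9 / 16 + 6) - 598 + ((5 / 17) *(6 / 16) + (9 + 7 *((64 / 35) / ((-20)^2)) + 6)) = -20040287 / 34000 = -589.42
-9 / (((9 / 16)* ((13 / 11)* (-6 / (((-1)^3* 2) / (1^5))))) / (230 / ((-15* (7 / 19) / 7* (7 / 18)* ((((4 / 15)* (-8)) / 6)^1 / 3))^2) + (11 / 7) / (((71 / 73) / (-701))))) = -211341720623 / 271362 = -778818.41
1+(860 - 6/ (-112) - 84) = 43515/ 56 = 777.05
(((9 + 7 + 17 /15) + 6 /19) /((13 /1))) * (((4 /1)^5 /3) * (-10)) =-10184704 /2223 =-4581.51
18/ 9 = 2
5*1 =5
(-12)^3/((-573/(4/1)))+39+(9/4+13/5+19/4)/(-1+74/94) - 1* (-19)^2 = -1695398/4775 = -355.06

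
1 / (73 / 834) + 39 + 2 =3827 / 73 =52.42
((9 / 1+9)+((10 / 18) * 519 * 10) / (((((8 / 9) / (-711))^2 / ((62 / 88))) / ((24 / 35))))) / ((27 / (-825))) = -3049997824975 / 112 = -27232123437.28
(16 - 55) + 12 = -27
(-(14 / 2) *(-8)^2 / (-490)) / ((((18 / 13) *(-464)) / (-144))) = 208 / 1015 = 0.20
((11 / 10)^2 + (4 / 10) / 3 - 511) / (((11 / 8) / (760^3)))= -5369449077760 / 33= -162710578113.94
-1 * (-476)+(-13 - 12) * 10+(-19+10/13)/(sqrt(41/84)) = 226 - 474 * sqrt(861)/533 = 199.91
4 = 4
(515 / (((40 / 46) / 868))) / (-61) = -514073 / 61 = -8427.43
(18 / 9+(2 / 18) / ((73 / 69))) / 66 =461 / 14454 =0.03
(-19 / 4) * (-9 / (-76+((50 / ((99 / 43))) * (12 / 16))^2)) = 186219 / 824569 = 0.23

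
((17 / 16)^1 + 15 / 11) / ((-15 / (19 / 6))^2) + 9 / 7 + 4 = 53826229 / 9979200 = 5.39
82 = 82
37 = 37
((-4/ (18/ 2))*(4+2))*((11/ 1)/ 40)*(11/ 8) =-121/ 120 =-1.01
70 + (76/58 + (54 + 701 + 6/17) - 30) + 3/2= 786989/986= 798.16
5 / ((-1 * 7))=-5 / 7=-0.71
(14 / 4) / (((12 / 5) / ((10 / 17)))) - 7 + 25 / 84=-1391 / 238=-5.84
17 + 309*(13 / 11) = 4204 / 11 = 382.18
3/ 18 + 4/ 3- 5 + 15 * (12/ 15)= 17/ 2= 8.50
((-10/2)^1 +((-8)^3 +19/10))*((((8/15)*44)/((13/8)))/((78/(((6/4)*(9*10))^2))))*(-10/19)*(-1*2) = -5874612480/3211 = -1829527.40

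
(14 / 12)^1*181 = 1267 / 6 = 211.17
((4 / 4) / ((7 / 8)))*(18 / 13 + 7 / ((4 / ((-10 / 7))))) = -116 / 91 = -1.27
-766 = -766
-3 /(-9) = 1 /3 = 0.33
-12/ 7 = -1.71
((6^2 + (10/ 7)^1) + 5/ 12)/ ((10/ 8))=3179/ 105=30.28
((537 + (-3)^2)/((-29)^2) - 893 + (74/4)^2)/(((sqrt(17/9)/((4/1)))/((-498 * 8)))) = 22117642128 * sqrt(17)/14297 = 6378497.22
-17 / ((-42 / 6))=17 / 7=2.43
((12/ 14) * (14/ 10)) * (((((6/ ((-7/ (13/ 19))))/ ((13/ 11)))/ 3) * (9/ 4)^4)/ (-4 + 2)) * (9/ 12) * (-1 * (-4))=649539/ 85120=7.63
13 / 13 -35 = -34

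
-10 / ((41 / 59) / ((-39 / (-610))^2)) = -89739 / 1525610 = -0.06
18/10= 9/5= 1.80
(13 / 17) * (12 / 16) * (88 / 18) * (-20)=-2860 / 51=-56.08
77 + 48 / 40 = 391 / 5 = 78.20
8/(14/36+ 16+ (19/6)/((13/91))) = 72/347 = 0.21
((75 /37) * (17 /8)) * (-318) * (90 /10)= -1824525 /148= -12327.87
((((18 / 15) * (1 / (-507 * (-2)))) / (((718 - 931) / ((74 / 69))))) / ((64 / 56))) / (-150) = 259 / 7451379000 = 0.00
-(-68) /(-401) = -68 /401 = -0.17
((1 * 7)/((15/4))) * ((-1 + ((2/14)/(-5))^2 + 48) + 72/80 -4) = 81.95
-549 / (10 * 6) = -183 / 20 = -9.15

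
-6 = -6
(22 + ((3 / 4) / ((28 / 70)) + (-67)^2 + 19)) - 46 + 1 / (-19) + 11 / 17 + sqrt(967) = sqrt(967) + 11593037 / 2584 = 4517.57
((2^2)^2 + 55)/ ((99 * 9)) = 71/ 891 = 0.08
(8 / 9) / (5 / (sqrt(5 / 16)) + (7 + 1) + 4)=1 / 6 - sqrt(5) / 18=0.04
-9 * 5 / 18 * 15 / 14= -75 / 28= -2.68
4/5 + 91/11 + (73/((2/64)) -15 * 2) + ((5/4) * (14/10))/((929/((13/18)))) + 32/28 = 59646940819/25751880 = 2316.22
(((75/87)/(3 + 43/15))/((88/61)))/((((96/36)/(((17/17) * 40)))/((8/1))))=343125/28072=12.22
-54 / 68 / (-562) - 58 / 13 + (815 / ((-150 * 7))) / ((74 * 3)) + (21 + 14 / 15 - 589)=-827332562963 / 1447574310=-571.53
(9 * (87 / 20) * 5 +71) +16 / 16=1071 / 4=267.75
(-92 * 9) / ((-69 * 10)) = 6 / 5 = 1.20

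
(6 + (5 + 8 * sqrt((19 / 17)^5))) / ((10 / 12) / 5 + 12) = 17328 * sqrt(323) / 358649 + 66 / 73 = 1.77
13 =13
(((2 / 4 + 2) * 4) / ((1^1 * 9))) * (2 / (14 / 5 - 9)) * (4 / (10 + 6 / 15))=-500 / 3627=-0.14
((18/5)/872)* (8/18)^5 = 256/3575745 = 0.00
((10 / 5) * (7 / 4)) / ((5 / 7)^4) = 16807 / 1250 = 13.45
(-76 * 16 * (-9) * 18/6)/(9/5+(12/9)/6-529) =-738720/11857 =-62.30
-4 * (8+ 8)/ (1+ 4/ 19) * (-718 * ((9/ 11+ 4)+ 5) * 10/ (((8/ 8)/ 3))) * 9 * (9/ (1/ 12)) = 2749598576640/ 253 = 10867978563.79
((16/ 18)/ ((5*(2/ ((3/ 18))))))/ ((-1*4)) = -1/ 270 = -0.00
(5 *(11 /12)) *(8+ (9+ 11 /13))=3190 /39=81.79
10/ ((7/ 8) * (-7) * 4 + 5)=-20/ 39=-0.51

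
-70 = -70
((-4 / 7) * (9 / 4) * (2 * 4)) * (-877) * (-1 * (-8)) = 505152 / 7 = 72164.57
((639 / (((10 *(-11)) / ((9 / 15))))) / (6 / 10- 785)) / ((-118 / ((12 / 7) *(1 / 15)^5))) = -71 / 835202156250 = -0.00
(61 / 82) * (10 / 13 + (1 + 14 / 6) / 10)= 2623 / 3198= 0.82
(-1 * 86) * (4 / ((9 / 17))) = -5848 / 9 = -649.78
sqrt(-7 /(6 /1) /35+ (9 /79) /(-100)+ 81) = 9.00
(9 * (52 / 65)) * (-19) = -684 / 5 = -136.80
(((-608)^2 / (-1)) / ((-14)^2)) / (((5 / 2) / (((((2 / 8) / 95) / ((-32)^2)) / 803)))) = -0.00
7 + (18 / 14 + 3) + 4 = 107 / 7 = 15.29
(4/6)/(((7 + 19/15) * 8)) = 5/496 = 0.01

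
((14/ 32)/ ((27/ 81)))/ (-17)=-21/ 272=-0.08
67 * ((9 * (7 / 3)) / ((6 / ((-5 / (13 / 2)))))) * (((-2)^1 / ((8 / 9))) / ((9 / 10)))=11725 / 26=450.96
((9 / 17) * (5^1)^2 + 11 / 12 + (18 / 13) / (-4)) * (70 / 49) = 183065 / 9282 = 19.72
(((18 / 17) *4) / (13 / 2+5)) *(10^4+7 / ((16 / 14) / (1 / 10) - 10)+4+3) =313416 / 85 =3687.25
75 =75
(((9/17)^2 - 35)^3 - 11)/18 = -2325.79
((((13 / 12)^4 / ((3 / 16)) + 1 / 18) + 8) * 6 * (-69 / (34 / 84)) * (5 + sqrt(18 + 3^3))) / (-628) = 48204205 / 384336 + 9640841 * sqrt(5) / 128112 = 293.69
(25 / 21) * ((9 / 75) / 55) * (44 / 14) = 2 / 245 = 0.01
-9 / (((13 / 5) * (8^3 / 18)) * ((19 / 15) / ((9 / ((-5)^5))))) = 2187 / 7904000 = 0.00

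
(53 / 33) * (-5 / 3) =-265 / 99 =-2.68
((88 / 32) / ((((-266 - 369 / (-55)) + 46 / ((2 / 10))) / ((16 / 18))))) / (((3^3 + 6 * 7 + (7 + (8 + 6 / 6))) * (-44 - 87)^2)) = -242 / 4229894763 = -0.00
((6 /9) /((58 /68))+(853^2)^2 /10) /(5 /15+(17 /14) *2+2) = 322413647845289 /29000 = 11117711994.67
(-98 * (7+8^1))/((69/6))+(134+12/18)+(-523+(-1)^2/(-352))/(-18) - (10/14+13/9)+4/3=11925227/340032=35.07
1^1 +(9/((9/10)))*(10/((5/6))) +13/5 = 618/5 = 123.60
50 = 50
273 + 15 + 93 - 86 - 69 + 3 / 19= 4297 / 19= 226.16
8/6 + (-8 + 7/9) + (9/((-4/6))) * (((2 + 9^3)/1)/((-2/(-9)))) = -1598909/36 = -44414.14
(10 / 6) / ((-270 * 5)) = -1 / 810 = -0.00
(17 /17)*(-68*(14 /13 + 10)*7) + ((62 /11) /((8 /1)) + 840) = -2535053 /572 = -4431.91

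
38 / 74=19 / 37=0.51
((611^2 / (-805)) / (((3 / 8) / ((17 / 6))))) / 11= -25385828 / 79695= -318.54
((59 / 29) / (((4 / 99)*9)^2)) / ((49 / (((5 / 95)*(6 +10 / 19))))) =221309 / 2051924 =0.11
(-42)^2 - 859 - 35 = 870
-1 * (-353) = 353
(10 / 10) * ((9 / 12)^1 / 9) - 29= -347 / 12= -28.92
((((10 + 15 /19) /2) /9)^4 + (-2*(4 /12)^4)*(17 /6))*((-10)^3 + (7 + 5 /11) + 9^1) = -8752822011619 /150486350256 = -58.16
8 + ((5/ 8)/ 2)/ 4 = 517/ 64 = 8.08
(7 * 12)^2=7056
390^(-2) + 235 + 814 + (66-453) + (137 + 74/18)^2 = 28164221809/1368900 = 20574.35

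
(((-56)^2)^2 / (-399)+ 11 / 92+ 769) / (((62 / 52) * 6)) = -1627861469 / 487692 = -3337.89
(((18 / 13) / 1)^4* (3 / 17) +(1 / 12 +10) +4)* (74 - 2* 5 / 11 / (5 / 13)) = 16909473133 / 16022721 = 1055.34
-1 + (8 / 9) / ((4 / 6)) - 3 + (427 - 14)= 1231 / 3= 410.33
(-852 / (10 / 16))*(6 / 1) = -8179.20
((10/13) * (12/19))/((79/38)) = 240/1027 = 0.23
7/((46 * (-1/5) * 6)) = -35/276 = -0.13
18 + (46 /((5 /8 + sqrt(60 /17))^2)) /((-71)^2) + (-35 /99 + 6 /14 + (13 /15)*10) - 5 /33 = 216691583423807 /8148193684785 - 1601536*sqrt(255) /11757855245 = 26.59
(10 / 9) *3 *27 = 90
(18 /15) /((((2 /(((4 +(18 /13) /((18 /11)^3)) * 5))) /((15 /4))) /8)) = 90895 /234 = 388.44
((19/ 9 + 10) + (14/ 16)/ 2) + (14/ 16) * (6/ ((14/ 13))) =2509/ 144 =17.42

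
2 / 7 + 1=1.29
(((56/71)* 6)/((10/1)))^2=28224/126025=0.22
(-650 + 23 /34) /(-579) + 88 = 584815 /6562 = 89.12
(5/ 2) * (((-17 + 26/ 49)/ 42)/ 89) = -1345/ 122108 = -0.01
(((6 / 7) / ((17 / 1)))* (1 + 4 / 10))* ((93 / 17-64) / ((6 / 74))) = -14726 / 289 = -50.96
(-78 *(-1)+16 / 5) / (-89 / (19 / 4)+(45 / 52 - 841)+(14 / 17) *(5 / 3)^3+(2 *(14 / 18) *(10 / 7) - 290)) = -184117752 / 2591336275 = -0.07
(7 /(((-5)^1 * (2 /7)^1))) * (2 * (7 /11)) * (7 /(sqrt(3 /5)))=-2401 * sqrt(15) /165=-56.36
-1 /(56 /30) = -15 /28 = -0.54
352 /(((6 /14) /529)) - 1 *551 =1301803 /3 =433934.33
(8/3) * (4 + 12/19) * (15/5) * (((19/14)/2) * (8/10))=704/35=20.11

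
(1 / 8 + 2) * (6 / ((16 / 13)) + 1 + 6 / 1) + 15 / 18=5005 / 192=26.07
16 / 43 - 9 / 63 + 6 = 1875 / 301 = 6.23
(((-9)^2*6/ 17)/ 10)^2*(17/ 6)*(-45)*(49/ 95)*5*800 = -694416240/ 323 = -2149895.48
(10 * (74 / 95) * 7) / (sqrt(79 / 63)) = 3108 * sqrt(553) / 1501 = 48.69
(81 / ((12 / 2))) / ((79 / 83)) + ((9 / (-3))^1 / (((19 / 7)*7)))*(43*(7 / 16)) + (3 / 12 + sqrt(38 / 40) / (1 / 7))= 7*sqrt(95) / 10 + 275299 / 24016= 18.29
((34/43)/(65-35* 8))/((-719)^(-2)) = -17576674/9245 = -1901.21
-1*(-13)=13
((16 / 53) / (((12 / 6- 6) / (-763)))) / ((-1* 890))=-1526 / 23585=-0.06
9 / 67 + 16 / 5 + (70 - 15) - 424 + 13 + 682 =329.33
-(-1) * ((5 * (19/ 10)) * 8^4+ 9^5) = 97961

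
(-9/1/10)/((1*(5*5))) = -9/250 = -0.04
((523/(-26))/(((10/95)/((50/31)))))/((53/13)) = -248425/3286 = -75.60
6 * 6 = 36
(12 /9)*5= 20 /3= 6.67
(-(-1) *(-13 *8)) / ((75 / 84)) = -2912 / 25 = -116.48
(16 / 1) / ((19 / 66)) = 1056 / 19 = 55.58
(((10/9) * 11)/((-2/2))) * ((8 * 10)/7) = -8800/63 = -139.68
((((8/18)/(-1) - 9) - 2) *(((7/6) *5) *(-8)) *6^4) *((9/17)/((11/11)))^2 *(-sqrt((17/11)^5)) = -56064960 *sqrt(187)/1331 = -576015.63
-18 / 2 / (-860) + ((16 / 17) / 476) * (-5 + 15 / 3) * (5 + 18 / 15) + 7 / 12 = 0.59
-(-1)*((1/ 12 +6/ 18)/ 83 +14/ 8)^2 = 190969/ 62001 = 3.08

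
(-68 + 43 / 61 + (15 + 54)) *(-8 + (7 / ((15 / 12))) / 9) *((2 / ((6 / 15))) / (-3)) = 34528 / 1647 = 20.96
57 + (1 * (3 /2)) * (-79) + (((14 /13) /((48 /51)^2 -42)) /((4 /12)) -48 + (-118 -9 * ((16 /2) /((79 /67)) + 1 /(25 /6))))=-88715028731 /305070350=-290.80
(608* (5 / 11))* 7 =21280 / 11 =1934.55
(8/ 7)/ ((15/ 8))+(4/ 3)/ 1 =68/ 35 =1.94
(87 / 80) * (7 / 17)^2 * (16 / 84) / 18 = 203 / 104040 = 0.00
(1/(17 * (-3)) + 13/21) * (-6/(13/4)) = -1712/1547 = -1.11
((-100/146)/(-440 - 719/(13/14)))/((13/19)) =475/576189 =0.00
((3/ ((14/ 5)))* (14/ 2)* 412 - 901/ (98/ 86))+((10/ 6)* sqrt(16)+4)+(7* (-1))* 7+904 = 465254/ 147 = 3164.99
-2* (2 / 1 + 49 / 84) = -31 / 6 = -5.17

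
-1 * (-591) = 591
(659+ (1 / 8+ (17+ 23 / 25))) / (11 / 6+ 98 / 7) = 42.76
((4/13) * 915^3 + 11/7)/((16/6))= 64349113929/728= 88391640.01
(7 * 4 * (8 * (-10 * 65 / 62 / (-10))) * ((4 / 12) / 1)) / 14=520 / 93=5.59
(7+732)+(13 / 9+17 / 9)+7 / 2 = 4475 / 6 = 745.83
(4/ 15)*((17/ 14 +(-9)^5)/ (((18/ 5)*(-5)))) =874.78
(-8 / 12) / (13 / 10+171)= -20 / 5169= -0.00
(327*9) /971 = 2943 /971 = 3.03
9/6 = 3/2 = 1.50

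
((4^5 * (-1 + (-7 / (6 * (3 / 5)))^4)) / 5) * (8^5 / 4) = 731722022912 / 32805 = 22305198.08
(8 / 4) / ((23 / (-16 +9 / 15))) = -154 / 115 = -1.34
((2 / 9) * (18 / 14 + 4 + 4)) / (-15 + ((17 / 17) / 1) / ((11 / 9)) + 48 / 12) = -715 / 3528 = -0.20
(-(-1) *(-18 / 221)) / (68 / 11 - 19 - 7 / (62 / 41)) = 12276 / 2629679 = 0.00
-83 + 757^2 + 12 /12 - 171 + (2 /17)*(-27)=572792.82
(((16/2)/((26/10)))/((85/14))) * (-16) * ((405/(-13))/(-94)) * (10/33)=-1209600/1485341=-0.81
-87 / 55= -1.58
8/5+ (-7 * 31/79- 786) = -310923/395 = -787.15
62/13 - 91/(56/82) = -6681/52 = -128.48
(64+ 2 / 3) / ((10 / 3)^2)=291 / 50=5.82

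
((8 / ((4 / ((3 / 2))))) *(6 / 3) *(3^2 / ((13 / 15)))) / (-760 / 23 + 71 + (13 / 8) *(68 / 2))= 14904 / 22295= 0.67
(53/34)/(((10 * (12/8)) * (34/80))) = 212/867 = 0.24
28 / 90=14 / 45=0.31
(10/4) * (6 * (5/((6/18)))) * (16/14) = 1800/7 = 257.14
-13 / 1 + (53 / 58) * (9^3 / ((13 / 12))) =226921 / 377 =601.91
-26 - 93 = -119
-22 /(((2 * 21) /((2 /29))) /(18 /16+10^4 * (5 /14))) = -2200693 /17052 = -129.06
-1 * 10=-10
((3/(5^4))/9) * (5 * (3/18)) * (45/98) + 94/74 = 230337/181300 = 1.27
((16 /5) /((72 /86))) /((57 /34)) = 5848 /2565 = 2.28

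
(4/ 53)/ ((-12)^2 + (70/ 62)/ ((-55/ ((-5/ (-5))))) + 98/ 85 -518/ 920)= 0.00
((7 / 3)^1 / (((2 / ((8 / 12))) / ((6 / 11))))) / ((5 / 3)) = 14 / 55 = 0.25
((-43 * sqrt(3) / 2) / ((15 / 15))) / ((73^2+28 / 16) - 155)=-0.01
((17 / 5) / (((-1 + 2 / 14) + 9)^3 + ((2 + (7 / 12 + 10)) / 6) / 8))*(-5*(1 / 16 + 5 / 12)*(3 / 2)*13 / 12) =-5230407 / 213445922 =-0.02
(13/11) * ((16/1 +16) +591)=8099/11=736.27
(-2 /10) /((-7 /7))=1 /5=0.20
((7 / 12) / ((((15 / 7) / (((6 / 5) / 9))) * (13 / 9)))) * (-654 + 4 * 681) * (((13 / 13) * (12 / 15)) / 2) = 6762 / 325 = 20.81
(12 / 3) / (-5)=-4 / 5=-0.80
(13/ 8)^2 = 169/ 64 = 2.64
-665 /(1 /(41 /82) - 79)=95 /11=8.64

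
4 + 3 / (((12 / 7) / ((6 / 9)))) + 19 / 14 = 137 / 21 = 6.52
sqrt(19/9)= 1.45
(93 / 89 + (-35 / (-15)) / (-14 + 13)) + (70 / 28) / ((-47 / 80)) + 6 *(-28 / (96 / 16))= -420940 / 12549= -33.54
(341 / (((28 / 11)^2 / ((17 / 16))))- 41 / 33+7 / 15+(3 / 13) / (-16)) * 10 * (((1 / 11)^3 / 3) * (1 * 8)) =1.10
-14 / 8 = -7 / 4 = -1.75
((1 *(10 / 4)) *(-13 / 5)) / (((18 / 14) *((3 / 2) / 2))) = -182 / 27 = -6.74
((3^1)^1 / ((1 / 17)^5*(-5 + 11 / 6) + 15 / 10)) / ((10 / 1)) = 12778713 / 63893470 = 0.20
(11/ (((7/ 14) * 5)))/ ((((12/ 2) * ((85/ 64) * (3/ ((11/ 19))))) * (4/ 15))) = 1936/ 4845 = 0.40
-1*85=-85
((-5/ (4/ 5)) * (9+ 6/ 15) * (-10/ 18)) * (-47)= -55225/ 36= -1534.03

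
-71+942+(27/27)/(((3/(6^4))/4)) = 2599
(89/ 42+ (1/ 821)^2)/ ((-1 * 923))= -59989691/ 26129873406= -0.00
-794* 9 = -7146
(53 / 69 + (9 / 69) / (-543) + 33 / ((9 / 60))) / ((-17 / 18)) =-16543020 / 70771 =-233.75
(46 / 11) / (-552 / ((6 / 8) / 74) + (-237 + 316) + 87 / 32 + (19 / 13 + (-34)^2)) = -832 / 10589425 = -0.00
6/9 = 2/3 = 0.67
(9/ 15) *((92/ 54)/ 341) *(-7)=-322/ 15345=-0.02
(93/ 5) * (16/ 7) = 1488/ 35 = 42.51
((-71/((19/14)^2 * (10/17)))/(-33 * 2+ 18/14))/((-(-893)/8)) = 6624016/730174845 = 0.01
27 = 27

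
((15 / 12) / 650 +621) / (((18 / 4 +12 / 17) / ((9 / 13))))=16468971 / 199420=82.58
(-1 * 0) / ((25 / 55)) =0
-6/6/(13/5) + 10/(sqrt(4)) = 4.62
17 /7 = 2.43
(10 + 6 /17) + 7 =295 /17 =17.35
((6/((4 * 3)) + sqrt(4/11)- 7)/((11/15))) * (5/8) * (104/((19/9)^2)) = -1026675/7942 + 157950 * sqrt(11)/43681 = -117.28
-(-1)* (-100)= -100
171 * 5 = 855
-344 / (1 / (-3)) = 1032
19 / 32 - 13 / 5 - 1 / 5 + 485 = 77247 / 160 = 482.79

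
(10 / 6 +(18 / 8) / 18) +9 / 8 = 2.92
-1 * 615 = -615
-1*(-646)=646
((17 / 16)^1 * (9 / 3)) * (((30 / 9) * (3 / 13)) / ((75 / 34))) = 289 / 260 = 1.11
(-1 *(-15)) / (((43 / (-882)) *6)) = -2205 / 43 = -51.28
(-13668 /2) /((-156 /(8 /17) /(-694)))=-185992 /13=-14307.08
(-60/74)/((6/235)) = -1175/37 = -31.76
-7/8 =-0.88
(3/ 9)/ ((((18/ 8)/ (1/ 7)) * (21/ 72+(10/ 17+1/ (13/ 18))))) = 7072/ 756693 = 0.01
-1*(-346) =346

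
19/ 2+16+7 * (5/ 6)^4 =37423/ 1296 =28.88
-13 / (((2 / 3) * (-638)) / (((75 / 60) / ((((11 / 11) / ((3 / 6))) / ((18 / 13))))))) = 135 / 5104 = 0.03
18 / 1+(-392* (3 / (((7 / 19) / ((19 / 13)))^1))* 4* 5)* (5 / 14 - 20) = 1832787.23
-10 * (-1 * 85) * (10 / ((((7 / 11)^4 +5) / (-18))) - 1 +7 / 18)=-3419019175 / 113409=-30147.69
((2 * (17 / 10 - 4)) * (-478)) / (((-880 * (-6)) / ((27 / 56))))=0.20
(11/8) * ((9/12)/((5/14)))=2.89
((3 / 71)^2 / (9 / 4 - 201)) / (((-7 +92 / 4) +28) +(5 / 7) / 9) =-756 / 3709697105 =-0.00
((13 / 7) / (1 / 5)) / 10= 0.93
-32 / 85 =-0.38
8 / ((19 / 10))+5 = 175 / 19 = 9.21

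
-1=-1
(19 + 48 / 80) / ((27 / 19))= 1862 / 135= 13.79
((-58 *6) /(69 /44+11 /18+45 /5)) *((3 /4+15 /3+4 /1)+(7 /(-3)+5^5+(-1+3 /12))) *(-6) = 2589412320 /4427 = 584913.56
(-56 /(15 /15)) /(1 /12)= -672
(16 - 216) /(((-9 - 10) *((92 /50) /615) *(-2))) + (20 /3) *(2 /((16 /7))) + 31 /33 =-16847387 /9614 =-1752.38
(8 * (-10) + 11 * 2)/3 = -58/3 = -19.33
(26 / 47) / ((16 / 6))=39 / 188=0.21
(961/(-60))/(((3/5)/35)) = -33635/36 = -934.31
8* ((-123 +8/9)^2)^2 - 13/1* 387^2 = 11657491797491/6561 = 1776785824.95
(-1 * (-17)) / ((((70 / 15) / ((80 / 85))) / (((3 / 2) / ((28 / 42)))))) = 54 / 7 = 7.71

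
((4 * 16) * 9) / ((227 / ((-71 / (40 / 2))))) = -10224 / 1135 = -9.01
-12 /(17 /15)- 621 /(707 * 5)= -646857 /60095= -10.76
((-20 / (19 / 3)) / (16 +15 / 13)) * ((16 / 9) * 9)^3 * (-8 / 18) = 4259840 / 12711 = 335.13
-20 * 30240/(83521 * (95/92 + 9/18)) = -18547200/3925487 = -4.72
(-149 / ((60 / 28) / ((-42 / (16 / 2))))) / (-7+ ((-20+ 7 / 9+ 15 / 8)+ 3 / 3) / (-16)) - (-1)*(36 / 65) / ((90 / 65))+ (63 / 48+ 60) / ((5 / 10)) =17069423 / 275480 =61.96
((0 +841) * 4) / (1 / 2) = 6728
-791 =-791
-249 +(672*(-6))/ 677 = -254.96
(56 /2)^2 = 784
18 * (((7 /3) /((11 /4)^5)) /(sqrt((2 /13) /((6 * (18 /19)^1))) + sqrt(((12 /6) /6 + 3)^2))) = 100638720 /1253137831-129024 * sqrt(1482) /1253137831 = 0.08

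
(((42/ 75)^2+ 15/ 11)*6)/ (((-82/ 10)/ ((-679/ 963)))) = 15659098/ 18096375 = 0.87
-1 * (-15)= 15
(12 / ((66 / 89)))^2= 31684 / 121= 261.85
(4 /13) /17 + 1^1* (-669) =-147845 /221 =-668.98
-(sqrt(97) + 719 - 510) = -209 - sqrt(97) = -218.85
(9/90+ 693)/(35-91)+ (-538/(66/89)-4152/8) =-23226803/18480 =-1256.86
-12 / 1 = -12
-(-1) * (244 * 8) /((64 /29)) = 1769 /2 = 884.50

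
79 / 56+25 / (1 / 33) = 826.41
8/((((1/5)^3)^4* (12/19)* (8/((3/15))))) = 927734375/12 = 77311197.92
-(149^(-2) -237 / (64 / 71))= 262.92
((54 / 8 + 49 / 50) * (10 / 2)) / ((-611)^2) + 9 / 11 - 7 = -507708057 / 82130620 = -6.18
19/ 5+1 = 24/ 5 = 4.80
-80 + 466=386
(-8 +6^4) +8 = 1296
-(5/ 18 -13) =229/ 18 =12.72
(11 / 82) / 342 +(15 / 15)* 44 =1233947 / 28044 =44.00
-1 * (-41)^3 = 68921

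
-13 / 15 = -0.87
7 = 7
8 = 8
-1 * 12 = -12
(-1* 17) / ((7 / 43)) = -731 / 7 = -104.43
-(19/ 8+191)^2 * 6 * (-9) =64616643/ 32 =2019270.09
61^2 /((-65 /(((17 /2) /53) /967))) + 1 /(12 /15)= 16530061 /13325260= 1.24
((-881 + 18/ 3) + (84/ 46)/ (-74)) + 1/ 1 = -743795/ 851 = -874.02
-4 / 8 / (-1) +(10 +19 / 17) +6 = 599 / 34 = 17.62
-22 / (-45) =22 / 45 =0.49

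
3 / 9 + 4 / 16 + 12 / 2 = 79 / 12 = 6.58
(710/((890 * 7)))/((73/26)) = 1846/45479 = 0.04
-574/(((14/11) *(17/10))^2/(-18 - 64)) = 20340100/2023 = 10054.42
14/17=0.82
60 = 60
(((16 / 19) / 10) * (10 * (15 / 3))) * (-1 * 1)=-80 / 19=-4.21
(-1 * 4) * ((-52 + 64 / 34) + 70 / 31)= 100888 / 527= 191.44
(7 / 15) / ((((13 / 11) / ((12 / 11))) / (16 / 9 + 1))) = 140 / 117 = 1.20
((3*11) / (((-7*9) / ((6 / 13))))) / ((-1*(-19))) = -22 / 1729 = -0.01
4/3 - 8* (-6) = 148/3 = 49.33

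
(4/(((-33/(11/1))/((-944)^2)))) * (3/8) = -445568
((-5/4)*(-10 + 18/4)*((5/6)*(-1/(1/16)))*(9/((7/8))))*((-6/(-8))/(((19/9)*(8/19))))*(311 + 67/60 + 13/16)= -15932565/64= -248946.33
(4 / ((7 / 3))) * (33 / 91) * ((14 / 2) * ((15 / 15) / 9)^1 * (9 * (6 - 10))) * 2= -3168 / 91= -34.81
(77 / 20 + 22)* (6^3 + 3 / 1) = 113223 / 20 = 5661.15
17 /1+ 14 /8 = 75 /4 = 18.75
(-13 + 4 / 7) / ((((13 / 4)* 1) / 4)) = -15.30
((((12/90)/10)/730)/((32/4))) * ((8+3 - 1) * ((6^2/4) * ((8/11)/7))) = 3/140525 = 0.00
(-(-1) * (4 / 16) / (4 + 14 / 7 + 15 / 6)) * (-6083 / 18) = -6083 / 612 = -9.94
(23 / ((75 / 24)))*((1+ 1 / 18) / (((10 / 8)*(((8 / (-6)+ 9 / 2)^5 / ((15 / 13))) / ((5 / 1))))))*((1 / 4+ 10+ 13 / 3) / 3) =927360 / 1694173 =0.55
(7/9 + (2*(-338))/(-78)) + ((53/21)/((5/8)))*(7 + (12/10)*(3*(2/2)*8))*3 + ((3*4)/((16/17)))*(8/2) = 778264/1575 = 494.14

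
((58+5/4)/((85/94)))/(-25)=-11139/4250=-2.62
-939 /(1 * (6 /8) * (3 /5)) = -6260 /3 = -2086.67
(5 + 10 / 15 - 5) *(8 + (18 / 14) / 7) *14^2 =3208 / 3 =1069.33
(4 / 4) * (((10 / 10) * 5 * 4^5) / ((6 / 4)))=10240 / 3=3413.33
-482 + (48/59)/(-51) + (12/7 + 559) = 552541/7021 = 78.70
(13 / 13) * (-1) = -1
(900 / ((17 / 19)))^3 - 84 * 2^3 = 5000207698464 / 4913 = 1017750396.59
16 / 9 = 1.78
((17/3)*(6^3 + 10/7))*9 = 77622/7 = 11088.86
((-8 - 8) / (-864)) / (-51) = -1 / 2754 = -0.00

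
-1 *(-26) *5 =130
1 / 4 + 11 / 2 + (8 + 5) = 75 / 4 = 18.75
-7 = -7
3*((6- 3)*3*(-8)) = -216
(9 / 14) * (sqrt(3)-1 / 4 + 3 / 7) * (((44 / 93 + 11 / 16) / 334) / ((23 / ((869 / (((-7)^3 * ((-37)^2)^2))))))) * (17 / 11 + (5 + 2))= -19237053 * sqrt(3) / 17145692699482592-96185265 / 480079395585512576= -0.00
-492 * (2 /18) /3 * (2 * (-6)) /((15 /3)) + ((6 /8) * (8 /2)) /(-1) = 611 /15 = 40.73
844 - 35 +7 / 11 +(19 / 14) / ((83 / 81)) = 10365701 / 12782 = 810.96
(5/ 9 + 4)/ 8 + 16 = 1193/ 72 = 16.57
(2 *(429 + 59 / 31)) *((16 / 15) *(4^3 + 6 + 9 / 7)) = 213300544 / 3255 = 65530.12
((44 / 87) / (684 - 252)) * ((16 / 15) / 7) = 44 / 246645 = 0.00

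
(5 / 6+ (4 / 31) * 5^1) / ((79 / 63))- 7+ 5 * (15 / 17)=-117337 / 83266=-1.41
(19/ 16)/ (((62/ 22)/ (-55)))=-23.18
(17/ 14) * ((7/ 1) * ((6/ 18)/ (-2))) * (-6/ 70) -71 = -9923/ 140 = -70.88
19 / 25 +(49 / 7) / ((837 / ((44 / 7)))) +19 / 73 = 1638794 / 1527525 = 1.07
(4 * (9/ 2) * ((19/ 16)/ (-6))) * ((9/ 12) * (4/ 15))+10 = 743/ 80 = 9.29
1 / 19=0.05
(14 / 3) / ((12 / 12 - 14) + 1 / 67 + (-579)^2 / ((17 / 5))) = 15946 / 336872835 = 0.00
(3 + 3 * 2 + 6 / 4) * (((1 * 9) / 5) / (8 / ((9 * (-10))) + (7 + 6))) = 243 / 166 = 1.46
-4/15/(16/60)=-1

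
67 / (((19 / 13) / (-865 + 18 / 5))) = -3751397 / 95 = -39488.39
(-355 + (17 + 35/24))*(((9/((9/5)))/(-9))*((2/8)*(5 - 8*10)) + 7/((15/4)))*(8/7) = -5952749/1260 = -4724.40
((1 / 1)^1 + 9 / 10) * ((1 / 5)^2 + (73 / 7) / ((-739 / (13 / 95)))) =46771 / 646625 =0.07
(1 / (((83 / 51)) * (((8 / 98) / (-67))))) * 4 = -167433 / 83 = -2017.27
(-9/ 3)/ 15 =-1/ 5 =-0.20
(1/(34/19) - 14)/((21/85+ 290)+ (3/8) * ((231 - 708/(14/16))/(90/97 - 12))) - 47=-24837575821/527971723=-47.04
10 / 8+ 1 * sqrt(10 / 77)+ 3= sqrt(770) / 77+ 17 / 4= 4.61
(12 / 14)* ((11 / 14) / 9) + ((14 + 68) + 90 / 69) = 83.38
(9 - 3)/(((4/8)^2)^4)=1536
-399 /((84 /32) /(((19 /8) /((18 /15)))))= -1805 /6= -300.83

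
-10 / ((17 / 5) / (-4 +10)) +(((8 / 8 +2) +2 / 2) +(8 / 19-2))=-4918 / 323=-15.23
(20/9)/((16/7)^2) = 245/576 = 0.43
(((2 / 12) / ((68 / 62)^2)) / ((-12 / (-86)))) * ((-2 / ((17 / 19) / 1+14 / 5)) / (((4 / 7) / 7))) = -192358565 / 29214432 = -6.58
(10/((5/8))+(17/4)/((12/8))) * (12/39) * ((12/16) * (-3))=-339/26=-13.04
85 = 85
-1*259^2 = -67081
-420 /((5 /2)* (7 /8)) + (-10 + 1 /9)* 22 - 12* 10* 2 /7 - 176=-39050 /63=-619.84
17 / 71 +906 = 906.24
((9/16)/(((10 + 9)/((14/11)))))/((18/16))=7/209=0.03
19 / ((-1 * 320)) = -19 / 320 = -0.06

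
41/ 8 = 5.12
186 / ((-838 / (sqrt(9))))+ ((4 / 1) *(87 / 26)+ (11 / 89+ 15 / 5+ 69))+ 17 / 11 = 460672675 / 5332613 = 86.39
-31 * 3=-93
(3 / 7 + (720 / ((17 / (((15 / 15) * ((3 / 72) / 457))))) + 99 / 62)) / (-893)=-6841971 / 3010969178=-0.00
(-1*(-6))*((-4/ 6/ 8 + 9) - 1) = 95/ 2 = 47.50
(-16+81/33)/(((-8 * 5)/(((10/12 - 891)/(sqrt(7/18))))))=-113687 * sqrt(14)/880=-483.38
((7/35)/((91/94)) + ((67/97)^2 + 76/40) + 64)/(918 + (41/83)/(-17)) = 804414208433/11090236532830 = 0.07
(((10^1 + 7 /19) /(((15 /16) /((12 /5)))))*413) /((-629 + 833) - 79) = 5207104 /59375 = 87.70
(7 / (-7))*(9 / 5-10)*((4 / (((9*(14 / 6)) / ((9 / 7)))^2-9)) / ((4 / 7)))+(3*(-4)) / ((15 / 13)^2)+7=-12463 / 6960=-1.79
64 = 64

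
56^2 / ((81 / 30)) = 31360 / 27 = 1161.48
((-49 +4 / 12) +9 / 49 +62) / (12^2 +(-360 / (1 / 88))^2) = 1987 / 147532513968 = 0.00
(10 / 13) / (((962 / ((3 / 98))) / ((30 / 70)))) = 45 / 4289558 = 0.00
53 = 53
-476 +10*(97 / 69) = -31874 / 69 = -461.94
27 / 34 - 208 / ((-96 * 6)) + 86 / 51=1739 / 612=2.84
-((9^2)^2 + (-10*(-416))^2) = -17312161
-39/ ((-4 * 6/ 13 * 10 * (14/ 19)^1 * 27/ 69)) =73853/ 10080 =7.33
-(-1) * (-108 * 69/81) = -92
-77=-77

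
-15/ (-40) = 0.38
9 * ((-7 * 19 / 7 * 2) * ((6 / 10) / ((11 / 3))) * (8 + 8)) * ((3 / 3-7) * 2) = 590976 / 55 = 10745.02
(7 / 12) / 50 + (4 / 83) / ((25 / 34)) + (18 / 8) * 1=23179 / 9960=2.33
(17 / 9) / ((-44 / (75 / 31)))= -0.10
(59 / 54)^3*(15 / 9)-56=-25427057 / 472392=-53.83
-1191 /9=-397 /3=-132.33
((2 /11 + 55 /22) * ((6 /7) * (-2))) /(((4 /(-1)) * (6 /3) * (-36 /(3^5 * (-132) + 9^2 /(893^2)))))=71864736597 /140351024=512.04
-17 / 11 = -1.55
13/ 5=2.60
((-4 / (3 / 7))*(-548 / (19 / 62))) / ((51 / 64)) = 60884992 / 2907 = 20944.27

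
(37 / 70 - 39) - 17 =-3883 / 70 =-55.47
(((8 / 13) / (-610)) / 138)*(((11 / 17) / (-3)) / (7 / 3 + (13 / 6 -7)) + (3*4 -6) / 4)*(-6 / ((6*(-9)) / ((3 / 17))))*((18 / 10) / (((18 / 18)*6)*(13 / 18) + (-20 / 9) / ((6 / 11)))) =-7281 / 4612187125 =-0.00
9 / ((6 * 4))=3 / 8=0.38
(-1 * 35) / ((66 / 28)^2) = -6860 / 1089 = -6.30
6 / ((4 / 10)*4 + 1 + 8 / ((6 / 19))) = 90 / 419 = 0.21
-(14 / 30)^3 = -0.10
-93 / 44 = -2.11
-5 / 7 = -0.71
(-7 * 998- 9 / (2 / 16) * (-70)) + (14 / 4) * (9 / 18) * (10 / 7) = -3887 / 2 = -1943.50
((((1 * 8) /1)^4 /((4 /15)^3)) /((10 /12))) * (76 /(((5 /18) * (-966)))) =-11819520 /161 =-73413.17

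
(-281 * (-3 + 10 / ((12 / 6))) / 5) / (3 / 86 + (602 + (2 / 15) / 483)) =-70033068 / 375110047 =-0.19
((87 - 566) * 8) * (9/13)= -34488/13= -2652.92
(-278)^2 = 77284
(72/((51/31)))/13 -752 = -165448/221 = -748.63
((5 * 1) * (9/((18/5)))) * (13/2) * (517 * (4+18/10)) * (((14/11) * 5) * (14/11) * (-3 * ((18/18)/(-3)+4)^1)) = -21705775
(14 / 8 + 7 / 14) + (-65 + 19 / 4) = -58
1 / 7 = 0.14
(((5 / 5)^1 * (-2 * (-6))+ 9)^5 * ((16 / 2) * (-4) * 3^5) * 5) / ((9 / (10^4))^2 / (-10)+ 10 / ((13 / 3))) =-688089336480000000000 / 9999999649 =-68808936063.19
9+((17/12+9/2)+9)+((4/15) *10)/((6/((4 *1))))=925/36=25.69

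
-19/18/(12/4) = -19/54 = -0.35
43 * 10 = 430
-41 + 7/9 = -362/9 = -40.22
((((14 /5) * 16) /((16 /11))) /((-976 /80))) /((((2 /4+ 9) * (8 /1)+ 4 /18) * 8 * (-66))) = 3 /47824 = 0.00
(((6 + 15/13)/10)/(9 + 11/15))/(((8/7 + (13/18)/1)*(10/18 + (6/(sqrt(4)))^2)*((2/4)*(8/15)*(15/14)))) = 1107351/76717160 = 0.01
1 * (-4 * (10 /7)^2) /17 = -400 /833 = -0.48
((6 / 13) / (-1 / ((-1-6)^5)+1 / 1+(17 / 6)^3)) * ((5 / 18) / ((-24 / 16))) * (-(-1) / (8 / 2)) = -1008420 / 1120643147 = -0.00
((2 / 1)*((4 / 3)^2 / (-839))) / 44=-8 / 83061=-0.00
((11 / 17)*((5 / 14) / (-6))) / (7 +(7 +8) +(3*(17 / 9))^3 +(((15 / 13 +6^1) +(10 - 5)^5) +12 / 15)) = -32175 / 2787593564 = -0.00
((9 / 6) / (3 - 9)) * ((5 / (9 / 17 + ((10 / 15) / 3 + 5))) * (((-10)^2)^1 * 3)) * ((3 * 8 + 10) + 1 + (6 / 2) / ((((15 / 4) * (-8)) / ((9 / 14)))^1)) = -11224845 / 4928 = -2277.77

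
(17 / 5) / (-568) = -17 / 2840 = -0.01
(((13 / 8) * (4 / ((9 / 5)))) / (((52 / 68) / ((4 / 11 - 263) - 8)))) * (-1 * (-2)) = -2556.01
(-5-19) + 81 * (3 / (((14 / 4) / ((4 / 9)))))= 48 / 7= 6.86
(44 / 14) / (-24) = -11 / 84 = -0.13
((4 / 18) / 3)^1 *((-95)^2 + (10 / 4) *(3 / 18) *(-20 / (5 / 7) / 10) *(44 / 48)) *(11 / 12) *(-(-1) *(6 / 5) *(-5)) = -3676.42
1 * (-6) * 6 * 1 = -36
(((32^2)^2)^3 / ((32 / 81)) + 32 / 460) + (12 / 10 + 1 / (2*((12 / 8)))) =1006824732694948086313 / 345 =2918332558536081409.60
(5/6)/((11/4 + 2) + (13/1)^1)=10/213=0.05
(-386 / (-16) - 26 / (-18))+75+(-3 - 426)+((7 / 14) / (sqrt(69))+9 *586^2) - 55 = sqrt(69) / 138+222493001 / 72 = 3090180.63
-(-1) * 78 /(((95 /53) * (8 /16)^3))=348.13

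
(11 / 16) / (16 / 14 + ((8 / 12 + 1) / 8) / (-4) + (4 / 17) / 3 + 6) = 0.10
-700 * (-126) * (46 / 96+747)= 131855325 / 2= 65927662.50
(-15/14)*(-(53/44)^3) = 2233155/1192576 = 1.87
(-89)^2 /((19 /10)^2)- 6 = 789934 /361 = 2188.18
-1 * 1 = -1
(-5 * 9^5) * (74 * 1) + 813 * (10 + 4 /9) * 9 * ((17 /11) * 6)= -232534386 /11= -21139489.64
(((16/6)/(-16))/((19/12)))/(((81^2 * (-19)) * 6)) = 1/7105563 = 0.00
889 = 889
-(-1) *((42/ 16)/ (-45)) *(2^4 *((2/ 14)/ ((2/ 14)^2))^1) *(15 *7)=-686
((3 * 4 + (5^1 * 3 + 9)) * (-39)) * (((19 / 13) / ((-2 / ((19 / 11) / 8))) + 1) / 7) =-52029 / 308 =-168.93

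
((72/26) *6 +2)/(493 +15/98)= 23716/628277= 0.04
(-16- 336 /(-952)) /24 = -133 /204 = -0.65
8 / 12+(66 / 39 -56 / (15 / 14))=-3244 / 65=-49.91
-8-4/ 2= -10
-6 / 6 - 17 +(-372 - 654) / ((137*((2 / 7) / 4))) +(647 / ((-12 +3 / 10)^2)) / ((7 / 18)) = -161461210 / 1458639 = -110.69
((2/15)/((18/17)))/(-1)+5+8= 1738/135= 12.87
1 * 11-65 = -54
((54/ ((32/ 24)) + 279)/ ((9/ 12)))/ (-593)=-426/ 593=-0.72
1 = 1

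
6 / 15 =2 / 5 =0.40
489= 489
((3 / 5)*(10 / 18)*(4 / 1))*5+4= 32 / 3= 10.67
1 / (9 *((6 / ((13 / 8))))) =0.03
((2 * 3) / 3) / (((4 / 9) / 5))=45 / 2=22.50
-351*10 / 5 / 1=-702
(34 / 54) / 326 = 17 / 8802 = 0.00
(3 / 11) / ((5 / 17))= 51 / 55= 0.93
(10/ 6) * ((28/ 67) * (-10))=-1400/ 201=-6.97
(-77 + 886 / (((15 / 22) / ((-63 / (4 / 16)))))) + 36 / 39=-21290209 / 65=-327541.68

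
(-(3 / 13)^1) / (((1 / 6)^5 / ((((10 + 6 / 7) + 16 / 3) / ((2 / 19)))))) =-276005.27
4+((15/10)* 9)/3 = 17/2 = 8.50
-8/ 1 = -8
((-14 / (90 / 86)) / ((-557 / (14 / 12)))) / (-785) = -0.00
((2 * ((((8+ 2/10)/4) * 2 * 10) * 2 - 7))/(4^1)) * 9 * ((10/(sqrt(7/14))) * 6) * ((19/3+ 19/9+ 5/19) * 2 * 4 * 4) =107208000 * sqrt(2)/19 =7979737.24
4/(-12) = -1/3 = -0.33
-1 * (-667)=667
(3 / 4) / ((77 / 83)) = 249 / 308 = 0.81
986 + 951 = 1937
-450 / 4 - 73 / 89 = -20171 / 178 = -113.32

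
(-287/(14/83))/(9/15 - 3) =17015/24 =708.96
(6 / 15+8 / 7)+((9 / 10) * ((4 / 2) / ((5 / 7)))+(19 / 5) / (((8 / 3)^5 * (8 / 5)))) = 187192359 / 45875200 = 4.08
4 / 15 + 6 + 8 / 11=1154 / 165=6.99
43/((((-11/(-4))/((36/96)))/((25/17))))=3225/374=8.62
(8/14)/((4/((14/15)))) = 2/15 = 0.13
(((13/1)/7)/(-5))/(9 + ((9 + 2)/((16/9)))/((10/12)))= -104/4599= -0.02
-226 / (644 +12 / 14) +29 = 64662 / 2257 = 28.65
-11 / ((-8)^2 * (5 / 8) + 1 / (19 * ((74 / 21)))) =-15466 / 56261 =-0.27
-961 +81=-880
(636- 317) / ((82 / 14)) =2233 / 41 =54.46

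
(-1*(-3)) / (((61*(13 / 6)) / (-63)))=-1134 / 793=-1.43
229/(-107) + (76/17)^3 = 45845355/525691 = 87.21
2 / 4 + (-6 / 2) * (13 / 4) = -37 / 4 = -9.25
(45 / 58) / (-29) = -45 / 1682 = -0.03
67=67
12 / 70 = 6 / 35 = 0.17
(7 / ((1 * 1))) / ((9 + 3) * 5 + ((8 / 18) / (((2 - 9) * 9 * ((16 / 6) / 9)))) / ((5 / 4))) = 735 / 6298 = 0.12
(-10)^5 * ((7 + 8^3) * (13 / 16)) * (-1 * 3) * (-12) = -1518075000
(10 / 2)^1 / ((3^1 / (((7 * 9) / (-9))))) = -35 / 3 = -11.67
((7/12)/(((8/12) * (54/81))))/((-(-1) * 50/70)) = 147/80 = 1.84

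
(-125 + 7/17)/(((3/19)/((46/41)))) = -617044/697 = -885.29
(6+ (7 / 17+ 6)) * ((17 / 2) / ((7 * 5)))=211 / 70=3.01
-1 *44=-44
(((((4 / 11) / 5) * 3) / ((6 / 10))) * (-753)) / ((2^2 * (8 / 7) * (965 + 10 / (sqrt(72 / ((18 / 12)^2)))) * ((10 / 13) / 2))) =-13224939 / 81947525 + 68523 * sqrt(2) / 327790100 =-0.16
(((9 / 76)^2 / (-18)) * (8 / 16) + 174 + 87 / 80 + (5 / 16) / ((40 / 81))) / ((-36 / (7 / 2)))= -94729439 / 5544960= -17.08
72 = 72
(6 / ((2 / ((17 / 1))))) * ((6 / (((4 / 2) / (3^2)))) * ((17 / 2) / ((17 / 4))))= 2754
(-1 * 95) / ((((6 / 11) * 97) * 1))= -1045 / 582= -1.80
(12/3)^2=16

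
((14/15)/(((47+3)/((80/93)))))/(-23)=-112/160425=-0.00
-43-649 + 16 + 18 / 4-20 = -691.50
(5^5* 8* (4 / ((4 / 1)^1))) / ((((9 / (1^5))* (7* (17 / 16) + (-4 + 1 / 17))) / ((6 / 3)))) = 13600000 / 8559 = 1588.97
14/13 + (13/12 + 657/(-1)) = -654.84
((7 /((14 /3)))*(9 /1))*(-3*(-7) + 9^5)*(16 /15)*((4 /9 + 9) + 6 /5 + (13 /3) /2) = 54486168 /5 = 10897233.60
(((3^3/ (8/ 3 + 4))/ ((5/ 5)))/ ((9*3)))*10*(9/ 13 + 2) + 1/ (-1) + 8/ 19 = 1709/ 494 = 3.46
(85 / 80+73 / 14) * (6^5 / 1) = 341658 / 7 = 48808.29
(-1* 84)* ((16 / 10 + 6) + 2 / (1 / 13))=-14112 / 5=-2822.40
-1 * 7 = -7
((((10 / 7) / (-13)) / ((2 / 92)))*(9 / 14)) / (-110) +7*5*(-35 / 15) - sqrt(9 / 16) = -6927439 / 84084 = -82.39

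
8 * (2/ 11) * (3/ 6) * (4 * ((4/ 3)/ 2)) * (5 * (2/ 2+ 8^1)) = 960/ 11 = 87.27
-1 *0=0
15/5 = 3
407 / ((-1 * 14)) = -407 / 14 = -29.07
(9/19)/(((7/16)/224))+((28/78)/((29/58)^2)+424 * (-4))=-1075960/741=-1452.04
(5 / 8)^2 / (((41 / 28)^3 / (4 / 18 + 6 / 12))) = 111475 / 1240578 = 0.09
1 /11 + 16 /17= 193 /187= 1.03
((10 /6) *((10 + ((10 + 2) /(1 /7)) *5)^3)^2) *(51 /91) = 537315859165000000 /91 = 5904569880934065.93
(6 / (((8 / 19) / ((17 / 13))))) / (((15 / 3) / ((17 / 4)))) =16473 / 1040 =15.84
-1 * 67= -67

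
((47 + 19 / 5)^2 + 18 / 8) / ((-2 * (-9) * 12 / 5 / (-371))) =-95825219 / 4320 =-22181.76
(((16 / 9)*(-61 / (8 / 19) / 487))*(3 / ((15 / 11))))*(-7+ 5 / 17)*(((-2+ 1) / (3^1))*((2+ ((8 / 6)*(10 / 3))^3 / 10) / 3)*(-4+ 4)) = 0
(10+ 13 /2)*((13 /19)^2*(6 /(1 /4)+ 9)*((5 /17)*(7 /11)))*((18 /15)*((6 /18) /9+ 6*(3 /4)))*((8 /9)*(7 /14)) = 6376370 /55233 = 115.44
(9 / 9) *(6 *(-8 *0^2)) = 0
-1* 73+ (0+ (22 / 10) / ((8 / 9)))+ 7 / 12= -8393 / 120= -69.94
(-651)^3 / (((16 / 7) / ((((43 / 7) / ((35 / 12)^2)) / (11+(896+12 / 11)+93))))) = -23969034243 / 275300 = -87065.14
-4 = -4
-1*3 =-3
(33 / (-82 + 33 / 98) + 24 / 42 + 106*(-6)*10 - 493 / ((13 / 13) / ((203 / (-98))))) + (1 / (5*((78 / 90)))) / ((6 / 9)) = -3887719532 / 728273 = -5338.27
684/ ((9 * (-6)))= -38/ 3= -12.67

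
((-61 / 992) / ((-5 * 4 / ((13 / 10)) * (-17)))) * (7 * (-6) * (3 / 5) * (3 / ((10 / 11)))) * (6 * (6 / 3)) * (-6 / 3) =-4945941 / 10540000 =-0.47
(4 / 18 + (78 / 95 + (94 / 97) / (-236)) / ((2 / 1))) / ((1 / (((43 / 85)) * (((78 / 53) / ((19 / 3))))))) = 6900512333 / 93073435150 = 0.07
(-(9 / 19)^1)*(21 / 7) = -27 / 19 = -1.42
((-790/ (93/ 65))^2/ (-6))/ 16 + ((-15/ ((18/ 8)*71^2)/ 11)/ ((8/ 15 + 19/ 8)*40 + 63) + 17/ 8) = -4913170908887777/ 1548134916372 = -3173.61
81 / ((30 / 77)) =2079 / 10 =207.90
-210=-210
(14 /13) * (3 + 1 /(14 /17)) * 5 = 295 /13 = 22.69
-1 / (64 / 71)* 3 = -213 / 64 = -3.33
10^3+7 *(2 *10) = 1140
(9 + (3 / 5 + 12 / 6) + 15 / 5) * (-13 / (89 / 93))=-88257 / 445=-198.33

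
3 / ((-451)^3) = -3 / 91733851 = -0.00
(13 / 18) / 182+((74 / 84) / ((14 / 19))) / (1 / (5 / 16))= 10657 / 28224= 0.38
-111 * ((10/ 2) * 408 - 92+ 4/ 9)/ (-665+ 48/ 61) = 325.61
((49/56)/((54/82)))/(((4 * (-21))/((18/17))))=-0.02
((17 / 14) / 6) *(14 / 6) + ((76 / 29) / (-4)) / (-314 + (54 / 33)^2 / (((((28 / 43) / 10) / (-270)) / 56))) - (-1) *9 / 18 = 38199969337 / 39291354468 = 0.97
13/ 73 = 0.18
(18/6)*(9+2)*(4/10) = 66/5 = 13.20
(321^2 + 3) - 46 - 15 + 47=103030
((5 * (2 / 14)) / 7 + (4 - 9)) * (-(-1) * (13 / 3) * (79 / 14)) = -41080 / 343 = -119.77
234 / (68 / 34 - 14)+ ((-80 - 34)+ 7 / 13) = -3457 / 26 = -132.96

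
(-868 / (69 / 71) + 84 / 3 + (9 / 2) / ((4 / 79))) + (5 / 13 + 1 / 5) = -27832109 / 35880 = -775.70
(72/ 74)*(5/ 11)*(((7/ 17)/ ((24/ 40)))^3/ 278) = 428750/ 833829447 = 0.00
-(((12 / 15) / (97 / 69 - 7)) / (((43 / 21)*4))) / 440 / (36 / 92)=3703 / 36515600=0.00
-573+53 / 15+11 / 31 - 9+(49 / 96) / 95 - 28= -171358417 / 282720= -606.11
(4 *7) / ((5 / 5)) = 28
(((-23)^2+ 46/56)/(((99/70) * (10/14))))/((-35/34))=-16813/33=-509.48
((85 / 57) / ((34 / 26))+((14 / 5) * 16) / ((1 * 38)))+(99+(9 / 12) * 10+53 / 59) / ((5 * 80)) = 6962201 / 2690400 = 2.59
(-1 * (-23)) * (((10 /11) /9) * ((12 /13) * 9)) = 19.30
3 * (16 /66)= 8 /11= 0.73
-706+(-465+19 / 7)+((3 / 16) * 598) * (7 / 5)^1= -283167 / 280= -1011.31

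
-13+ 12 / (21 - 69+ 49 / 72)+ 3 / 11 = -486484 / 37477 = -12.98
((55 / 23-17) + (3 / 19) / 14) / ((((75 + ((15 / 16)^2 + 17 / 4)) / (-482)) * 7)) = 5509884672 / 439244869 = 12.54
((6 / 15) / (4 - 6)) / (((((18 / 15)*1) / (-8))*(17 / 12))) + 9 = 169 / 17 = 9.94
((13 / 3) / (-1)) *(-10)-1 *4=118 / 3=39.33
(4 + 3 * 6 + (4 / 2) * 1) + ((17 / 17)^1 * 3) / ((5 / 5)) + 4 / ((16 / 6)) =57 / 2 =28.50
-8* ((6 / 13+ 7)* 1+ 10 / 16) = -841 / 13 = -64.69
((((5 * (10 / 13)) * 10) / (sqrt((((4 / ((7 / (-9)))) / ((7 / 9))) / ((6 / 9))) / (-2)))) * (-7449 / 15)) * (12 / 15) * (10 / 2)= -534800 * sqrt(3) / 27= -34307.44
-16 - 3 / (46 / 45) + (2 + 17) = 3 / 46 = 0.07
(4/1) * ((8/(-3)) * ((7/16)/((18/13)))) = -91/27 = -3.37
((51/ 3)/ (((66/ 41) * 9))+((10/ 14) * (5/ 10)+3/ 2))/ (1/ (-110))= -63005/ 189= -333.36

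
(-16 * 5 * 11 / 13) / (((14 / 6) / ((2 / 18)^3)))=-880 / 22113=-0.04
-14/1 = -14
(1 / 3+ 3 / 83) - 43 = -10615 / 249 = -42.63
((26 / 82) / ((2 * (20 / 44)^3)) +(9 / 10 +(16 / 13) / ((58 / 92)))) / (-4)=-2193132 / 1932125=-1.14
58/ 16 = 29/ 8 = 3.62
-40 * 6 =-240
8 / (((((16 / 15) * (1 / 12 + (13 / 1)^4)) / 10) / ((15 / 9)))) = 1500 / 342733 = 0.00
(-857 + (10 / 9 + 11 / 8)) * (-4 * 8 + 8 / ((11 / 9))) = 2153375 / 99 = 21751.26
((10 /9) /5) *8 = 16 /9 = 1.78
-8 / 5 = -1.60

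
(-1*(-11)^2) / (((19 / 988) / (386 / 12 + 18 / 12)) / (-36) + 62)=-7625904 / 3907487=-1.95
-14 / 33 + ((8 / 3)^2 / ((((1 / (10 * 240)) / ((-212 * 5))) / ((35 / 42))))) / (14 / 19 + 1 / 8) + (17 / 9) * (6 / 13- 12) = -2949144226076 / 168597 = -17492269.89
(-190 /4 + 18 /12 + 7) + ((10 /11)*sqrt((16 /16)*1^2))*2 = -409 /11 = -37.18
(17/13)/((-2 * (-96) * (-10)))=-17/24960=-0.00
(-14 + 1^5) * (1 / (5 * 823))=-13 / 4115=-0.00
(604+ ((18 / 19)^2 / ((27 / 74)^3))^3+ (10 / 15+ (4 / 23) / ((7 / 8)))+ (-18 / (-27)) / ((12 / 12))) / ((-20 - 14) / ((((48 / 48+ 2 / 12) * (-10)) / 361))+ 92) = 6.04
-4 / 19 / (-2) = 2 / 19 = 0.11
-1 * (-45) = 45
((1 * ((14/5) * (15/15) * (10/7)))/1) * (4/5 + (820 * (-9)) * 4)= -590384/5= -118076.80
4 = 4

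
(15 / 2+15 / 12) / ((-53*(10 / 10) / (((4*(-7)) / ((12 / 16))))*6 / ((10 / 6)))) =2450 / 1431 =1.71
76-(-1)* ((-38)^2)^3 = 3010936460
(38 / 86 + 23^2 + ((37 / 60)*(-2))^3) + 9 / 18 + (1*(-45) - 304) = 179.07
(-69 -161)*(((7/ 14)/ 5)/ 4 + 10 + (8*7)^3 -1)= -161575023/ 4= -40393755.75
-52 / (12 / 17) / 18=-221 / 54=-4.09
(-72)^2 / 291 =1728 / 97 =17.81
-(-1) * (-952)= -952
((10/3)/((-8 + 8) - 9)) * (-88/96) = 55/162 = 0.34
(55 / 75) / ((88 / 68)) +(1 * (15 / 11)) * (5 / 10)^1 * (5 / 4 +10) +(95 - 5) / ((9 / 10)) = 142873 / 1320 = 108.24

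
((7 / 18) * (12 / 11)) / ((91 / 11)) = 2 / 39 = 0.05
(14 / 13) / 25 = 14 / 325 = 0.04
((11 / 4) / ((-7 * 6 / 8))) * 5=-55 / 21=-2.62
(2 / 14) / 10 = 1 / 70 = 0.01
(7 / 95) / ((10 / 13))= 91 / 950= 0.10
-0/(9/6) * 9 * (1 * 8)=0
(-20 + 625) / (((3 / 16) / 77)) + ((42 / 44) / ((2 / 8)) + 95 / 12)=10932463 / 44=248465.07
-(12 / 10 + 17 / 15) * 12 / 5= -28 / 5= -5.60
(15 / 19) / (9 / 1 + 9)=0.04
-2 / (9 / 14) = -28 / 9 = -3.11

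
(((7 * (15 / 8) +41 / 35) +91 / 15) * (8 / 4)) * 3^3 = 30789 / 28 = 1099.61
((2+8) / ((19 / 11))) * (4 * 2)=880 / 19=46.32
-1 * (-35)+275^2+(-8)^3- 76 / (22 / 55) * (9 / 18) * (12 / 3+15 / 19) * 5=72873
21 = 21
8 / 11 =0.73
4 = 4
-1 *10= -10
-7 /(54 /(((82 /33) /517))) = -287 /460647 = -0.00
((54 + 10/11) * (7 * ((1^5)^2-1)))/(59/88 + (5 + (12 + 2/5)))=0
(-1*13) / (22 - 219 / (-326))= -4238 / 7391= -0.57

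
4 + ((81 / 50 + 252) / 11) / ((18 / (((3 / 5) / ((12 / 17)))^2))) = 2167201 / 440000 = 4.93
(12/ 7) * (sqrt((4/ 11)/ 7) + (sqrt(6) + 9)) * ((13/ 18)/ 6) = 26 * sqrt(77)/ 4851 + 13 * sqrt(6)/ 63 + 13/ 7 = 2.41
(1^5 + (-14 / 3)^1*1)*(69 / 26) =-9.73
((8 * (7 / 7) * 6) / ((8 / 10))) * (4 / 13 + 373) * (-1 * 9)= -2620620 / 13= -201586.15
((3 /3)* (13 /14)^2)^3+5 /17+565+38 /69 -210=3148535350573 /8832145728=356.49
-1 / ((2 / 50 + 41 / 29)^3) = -381078125 / 1170905464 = -0.33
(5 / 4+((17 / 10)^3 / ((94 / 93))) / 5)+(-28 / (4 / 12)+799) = 717.22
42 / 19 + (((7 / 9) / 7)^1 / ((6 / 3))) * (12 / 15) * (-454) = -15362 / 855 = -17.97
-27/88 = -0.31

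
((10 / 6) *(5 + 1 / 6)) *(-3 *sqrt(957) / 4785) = -31 *sqrt(957) / 5742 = -0.17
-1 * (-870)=870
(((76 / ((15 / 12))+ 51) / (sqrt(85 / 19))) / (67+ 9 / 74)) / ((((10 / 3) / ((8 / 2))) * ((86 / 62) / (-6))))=-1073592 * sqrt(1615) / 10554875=-4.09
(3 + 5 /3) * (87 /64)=203 /32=6.34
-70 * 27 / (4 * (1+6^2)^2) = -0.35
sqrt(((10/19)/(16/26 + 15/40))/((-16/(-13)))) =13 * sqrt(9785)/1957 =0.66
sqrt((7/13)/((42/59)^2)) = 1.03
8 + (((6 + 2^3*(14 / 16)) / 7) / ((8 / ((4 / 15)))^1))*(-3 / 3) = 1667 / 210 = 7.94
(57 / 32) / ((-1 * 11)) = -57 / 352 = -0.16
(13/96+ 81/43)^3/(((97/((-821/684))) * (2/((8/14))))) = -475400867202875/16334842304987136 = -0.03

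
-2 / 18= -1 / 9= -0.11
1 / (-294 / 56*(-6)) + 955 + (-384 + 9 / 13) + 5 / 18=572.00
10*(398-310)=880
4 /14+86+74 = 1122 /7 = 160.29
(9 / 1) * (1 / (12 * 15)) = 0.05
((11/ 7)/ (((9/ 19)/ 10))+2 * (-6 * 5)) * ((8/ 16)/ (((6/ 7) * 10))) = -169/ 108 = -1.56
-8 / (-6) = 4 / 3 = 1.33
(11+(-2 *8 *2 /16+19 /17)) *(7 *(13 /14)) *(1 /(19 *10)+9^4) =696844369 /1615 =431482.58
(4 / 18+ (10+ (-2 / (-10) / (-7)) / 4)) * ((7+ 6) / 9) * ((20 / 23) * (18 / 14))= 167323 / 10143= 16.50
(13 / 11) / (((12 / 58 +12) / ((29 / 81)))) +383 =120814495 / 315414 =383.03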